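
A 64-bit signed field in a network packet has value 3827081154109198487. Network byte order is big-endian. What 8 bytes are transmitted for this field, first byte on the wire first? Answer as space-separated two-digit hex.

3827081154109198487 in hexadecimal, padded to 64 bits, is 0x351C86086D455097.
Split into bytes (most-significant first): 35 1C 86 08 6D 45 50 97.
Big-endian: lowest address holds the most-significant byte.
So the memory order matches the most-significant-first order: 35 1C 86 08 6D 45 50 97.

35 1C 86 08 6D 45 50 97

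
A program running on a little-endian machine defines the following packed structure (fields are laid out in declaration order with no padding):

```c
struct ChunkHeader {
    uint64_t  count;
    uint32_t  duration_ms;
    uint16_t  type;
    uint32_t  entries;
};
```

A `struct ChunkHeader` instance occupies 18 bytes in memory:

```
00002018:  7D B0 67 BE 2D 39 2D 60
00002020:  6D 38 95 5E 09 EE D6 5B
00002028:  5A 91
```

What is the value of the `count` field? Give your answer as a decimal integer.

6930258270223839357

`count` is the first field, at byte offset 0, occupying 8 bytes.
Bytes at offsets 0..7: 7D B0 67 BE 2D 39 2D 60.
Little-endian: lowest address holds the least-significant byte.
Reassemble most-significant byte first: 60 2D 39 2D BE 67 B0 7D → 0x602D392DBE67B07D.
0x602D392DBE67B07D = 6930258270223839357.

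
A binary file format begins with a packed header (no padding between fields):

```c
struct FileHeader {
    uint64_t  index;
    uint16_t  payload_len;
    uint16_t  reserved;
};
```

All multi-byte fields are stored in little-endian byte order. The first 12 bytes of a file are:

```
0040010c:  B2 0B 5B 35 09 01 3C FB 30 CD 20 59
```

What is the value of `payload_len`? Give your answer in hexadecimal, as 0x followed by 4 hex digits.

0xCD30

`payload_len` follows `index` (8 bytes), so it starts at byte offset 8 and occupies 2 bytes.
Bytes at offsets 8..9: 30 CD.
Little-endian stores the least-significant byte at the lowest address.
Reassemble most-significant byte first: CD 30 → 0xCD30.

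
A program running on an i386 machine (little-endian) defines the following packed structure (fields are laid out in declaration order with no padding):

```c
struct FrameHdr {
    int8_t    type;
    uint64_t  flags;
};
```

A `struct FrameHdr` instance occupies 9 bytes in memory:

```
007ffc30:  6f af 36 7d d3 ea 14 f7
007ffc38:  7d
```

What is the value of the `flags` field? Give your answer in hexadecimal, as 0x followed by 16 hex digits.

`flags` follows `type` (1 byte), so it starts at byte offset 1 and occupies 8 bytes.
Bytes at offsets 1..8: AF 36 7D D3 EA 14 F7 7D.
In little-endian order the low byte comes first in memory.
Reassemble most-significant byte first: 7D F7 14 EA D3 7D 36 AF → 0x7DF714EAD37D36AF.

0x7DF714EAD37D36AF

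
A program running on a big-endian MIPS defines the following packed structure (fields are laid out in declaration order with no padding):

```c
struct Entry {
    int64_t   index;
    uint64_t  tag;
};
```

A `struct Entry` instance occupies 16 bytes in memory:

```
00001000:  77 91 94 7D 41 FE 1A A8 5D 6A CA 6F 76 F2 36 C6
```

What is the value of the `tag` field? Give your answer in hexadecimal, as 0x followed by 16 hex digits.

`tag` follows `index` (8 bytes), so it starts at byte offset 8 and occupies 8 bytes.
Bytes at offsets 8..15: 5D 6A CA 6F 76 F2 36 C6.
Big-endian stores the most-significant byte at the lowest address.
The bytes are already most-significant first: 0x5D6ACA6F76F236C6.

0x5D6ACA6F76F236C6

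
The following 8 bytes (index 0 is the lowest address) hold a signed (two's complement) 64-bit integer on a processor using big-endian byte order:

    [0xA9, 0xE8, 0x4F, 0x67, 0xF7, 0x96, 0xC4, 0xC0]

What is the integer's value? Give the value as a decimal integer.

In big-endian order the high byte comes first in memory.
The bytes are already most-significant first: 0xA9E84F67F796C4C0.
Top bit is set, so as a signed 64-bit value this is 0xA9E84F67F796C4C0 − 2^64 = -6203621178748779328.

-6203621178748779328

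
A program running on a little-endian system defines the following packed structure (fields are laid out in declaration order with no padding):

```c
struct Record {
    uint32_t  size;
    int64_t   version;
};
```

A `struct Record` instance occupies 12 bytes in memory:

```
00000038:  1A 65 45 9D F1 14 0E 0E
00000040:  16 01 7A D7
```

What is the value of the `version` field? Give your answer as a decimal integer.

`version` follows `size` (4 bytes), so it starts at byte offset 4 and occupies 8 bytes.
Bytes at offsets 4..11: F1 14 0E 0E 16 01 7A D7.
Little-endian stores the least-significant byte at the lowest address.
Reassemble most-significant byte first: D7 7A 01 16 0E 0E 14 F1 → 0xD77A01160E0E14F1.
Top bit is set, so as a signed 64-bit value this is 0xD77A01160E0E14F1 − 2^64 = -2920020214159633167.

-2920020214159633167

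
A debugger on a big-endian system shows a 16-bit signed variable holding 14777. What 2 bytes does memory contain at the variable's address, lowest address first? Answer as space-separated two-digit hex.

14777 in hexadecimal, padded to 16 bits, is 0x39B9.
Split into bytes (most-significant first): 39 B9.
In big-endian order the high byte comes first in memory.
So the memory order matches the most-significant-first order: 39 B9.

39 B9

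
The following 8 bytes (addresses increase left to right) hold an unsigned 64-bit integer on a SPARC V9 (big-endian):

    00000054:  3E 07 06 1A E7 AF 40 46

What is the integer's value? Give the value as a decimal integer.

In big-endian order the high byte comes first in memory.
The bytes are already most-significant first: 0x3E07061AE7AF4046.
0x3E07061AE7AF4046 = 4469547867814445126.

4469547867814445126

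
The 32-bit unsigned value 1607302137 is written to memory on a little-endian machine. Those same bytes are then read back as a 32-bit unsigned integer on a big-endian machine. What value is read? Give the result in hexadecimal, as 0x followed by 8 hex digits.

1607302137 in 32-bit hexadecimal is 0x5FCD7BF9.
Stored little-endian, the bytes at ascending addresses are F9 7B CD 5F.
Read back as big-endian, the last byte is least significant, giving 0xF97BCD5F.

0xF97BCD5F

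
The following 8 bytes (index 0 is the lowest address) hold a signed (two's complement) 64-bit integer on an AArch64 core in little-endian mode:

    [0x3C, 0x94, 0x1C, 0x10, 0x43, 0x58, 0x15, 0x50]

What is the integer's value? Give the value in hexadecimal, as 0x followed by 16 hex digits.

In little-endian order the low byte comes first in memory.
Reassemble most-significant byte first: 50 15 58 43 10 1C 94 3C → 0x50155843101C943C.

0x50155843101C943C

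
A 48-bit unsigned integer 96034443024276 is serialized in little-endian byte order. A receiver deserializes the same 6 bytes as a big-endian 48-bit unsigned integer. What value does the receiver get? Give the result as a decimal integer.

163654842603351

96034443024276 in 48-bit hexadecimal is 0x5757C2DCD794.
Stored little-endian, the bytes at ascending addresses are 94 D7 DC C2 57 57.
Read back as big-endian, the last byte is least significant, giving 0x94D7DCC25757.
0x94D7DCC25757 = 163654842603351.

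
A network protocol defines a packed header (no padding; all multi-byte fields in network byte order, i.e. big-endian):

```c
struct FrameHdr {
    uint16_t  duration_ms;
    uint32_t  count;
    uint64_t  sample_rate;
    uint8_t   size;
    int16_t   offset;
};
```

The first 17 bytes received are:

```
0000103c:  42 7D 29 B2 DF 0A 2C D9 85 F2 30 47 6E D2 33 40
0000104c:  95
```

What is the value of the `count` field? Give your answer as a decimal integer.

`count` follows `duration_ms` (2 bytes), so it starts at byte offset 2 and occupies 4 bytes.
Bytes at offsets 2..5: 29 B2 DF 0A.
Big-endian: lowest address holds the most-significant byte.
The bytes are already most-significant first: 0x29B2DF0A.
0x29B2DF0A = 699588362.

699588362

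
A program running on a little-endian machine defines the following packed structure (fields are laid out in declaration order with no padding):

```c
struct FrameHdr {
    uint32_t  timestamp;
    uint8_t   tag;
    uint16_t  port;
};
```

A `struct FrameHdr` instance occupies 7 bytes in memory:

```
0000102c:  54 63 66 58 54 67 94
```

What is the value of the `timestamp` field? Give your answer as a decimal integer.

1483105108

`timestamp` is the first field, at byte offset 0, occupying 4 bytes.
Bytes at offsets 0..3: 54 63 66 58.
Little-endian: lowest address holds the least-significant byte.
Reassemble most-significant byte first: 58 66 63 54 → 0x58666354.
0x58666354 = 1483105108.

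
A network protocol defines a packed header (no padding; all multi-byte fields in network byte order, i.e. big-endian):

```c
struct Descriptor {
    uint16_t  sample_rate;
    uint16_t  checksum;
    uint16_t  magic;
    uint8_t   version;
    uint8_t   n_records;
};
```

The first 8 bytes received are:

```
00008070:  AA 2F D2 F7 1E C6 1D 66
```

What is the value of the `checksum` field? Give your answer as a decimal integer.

54007

`checksum` follows `sample_rate` (2 bytes), so it starts at byte offset 2 and occupies 2 bytes.
Bytes at offsets 2..3: D2 F7.
In big-endian order the high byte comes first in memory.
The bytes are already most-significant first: 0xD2F7.
0xD2F7 = 54007.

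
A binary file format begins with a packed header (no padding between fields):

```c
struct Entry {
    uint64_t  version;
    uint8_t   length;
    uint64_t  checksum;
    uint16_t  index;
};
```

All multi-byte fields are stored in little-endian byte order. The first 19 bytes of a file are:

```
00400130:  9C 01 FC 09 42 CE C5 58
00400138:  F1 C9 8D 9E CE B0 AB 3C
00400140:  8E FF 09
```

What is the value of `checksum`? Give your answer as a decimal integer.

`checksum` follows `version` (8 B), `length` (1 B), so it starts at offset 8 + 1 = 9 and occupies 8 bytes.
Bytes at offsets 9..16: C9 8D 9E CE B0 AB 3C 8E.
Little-endian stores the least-significant byte at the lowest address.
Reassemble most-significant byte first: 8E 3C AB B0 CE 9E 8D C9 → 0x8E3CABB0CE9E8DC9.
0x8E3CABB0CE9E8DC9 = 10249255627857497545.

10249255627857497545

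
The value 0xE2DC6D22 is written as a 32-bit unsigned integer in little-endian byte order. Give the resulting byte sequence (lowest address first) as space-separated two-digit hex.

22 6D DC E2

Split into bytes (most-significant first): E2 DC 6D 22.
Little-endian stores the least-significant byte at the lowest address.
So at ascending addresses the bytes are 22 6D DC E2.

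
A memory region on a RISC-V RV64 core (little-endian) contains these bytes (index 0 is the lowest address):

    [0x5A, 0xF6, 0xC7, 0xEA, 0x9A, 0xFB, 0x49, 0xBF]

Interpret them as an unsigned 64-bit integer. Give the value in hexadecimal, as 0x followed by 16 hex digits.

0xBF49FB9AEAC7F65A

Little-endian: lowest address holds the least-significant byte.
Reassemble most-significant byte first: BF 49 FB 9A EA C7 F6 5A → 0xBF49FB9AEAC7F65A.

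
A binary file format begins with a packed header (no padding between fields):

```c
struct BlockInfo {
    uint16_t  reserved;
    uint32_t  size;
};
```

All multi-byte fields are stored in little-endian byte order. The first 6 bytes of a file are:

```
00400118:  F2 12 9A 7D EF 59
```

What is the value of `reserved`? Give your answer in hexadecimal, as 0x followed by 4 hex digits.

`reserved` is the first field, at byte offset 0, occupying 2 bytes.
Bytes at offsets 0..1: F2 12.
In little-endian order the low byte comes first in memory.
Reassemble most-significant byte first: 12 F2 → 0x12F2.

0x12F2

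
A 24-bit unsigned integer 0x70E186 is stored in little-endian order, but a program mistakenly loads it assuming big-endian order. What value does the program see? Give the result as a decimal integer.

8839536

Stored little-endian, the bytes at ascending addresses are 86 E1 70.
Read back as big-endian, the last byte is least significant, giving 0x86E170.
0x86E170 = 8839536.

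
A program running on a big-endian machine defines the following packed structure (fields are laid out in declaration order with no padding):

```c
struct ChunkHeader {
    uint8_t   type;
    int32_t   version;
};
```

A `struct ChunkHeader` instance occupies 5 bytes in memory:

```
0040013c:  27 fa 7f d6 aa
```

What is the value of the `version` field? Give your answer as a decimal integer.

-92285270

`version` follows `type` (1 byte), so it starts at byte offset 1 and occupies 4 bytes.
Bytes at offsets 1..4: FA 7F D6 AA.
In big-endian order the high byte comes first in memory.
The bytes are already most-significant first: 0xFA7FD6AA.
Top bit is set, so as a signed 32-bit value this is 0xFA7FD6AA − 2^32 = -92285270.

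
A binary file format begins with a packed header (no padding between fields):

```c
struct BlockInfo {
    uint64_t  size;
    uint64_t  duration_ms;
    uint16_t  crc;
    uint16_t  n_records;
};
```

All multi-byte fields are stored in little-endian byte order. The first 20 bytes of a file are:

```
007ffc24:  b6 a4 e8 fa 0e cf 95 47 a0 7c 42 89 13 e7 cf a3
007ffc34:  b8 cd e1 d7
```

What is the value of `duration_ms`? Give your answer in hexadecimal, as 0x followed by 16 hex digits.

`duration_ms` follows `size` (8 bytes), so it starts at byte offset 8 and occupies 8 bytes.
Bytes at offsets 8..15: A0 7C 42 89 13 E7 CF A3.
Little-endian: lowest address holds the least-significant byte.
Reassemble most-significant byte first: A3 CF E7 13 89 42 7C A0 → 0xA3CFE71389427CA0.

0xA3CFE71389427CA0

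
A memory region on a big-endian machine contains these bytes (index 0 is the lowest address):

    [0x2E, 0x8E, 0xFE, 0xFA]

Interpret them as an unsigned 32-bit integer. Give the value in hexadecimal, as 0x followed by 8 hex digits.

Big-endian stores the most-significant byte at the lowest address.
The bytes are already most-significant first: 0x2E8EFEFA.

0x2E8EFEFA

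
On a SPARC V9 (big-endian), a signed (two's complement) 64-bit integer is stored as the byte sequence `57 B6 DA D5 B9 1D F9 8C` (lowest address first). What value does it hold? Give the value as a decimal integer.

6320479738529708428

In big-endian order the high byte comes first in memory.
The bytes are already most-significant first: 0x57B6DAD5B91DF98C.
0x57B6DAD5B91DF98C = 6320479738529708428.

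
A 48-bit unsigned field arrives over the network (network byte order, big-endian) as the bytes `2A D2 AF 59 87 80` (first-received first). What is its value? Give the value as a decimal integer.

47084373378944

In big-endian order the high byte comes first in memory.
The bytes are already most-significant first: 0x2AD2AF598780.
0x2AD2AF598780 = 47084373378944.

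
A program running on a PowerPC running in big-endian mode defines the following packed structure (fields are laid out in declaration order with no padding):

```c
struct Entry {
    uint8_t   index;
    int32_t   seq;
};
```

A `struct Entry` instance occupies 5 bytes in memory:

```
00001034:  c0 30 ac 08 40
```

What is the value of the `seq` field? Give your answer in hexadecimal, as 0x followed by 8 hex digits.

0x30AC0840

`seq` follows `index` (1 byte), so it starts at byte offset 1 and occupies 4 bytes.
Bytes at offsets 1..4: 30 AC 08 40.
Big-endian stores the most-significant byte at the lowest address.
The bytes are already most-significant first: 0x30AC0840.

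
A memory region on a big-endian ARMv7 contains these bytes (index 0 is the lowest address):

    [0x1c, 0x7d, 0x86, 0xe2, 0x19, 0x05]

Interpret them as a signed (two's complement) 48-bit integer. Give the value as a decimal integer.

Big-endian stores the most-significant byte at the lowest address.
The bytes are already most-significant first: 0x1C7D86E21905.
0x1C7D86E21905 = 31325459454213.

31325459454213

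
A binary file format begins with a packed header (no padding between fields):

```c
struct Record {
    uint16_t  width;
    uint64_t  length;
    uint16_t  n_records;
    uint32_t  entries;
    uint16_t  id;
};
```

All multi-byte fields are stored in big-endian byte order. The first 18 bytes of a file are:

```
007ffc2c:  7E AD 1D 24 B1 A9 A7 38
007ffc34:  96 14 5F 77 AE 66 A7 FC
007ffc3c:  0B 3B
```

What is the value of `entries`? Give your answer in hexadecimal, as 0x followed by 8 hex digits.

0xAE66A7FC

`entries` follows `width` (2 B), `length` (8 B), `n_records` (2 B), so it starts at offset 2 + 8 + 2 = 12 and occupies 4 bytes.
Bytes at offsets 12..15: AE 66 A7 FC.
In big-endian order the high byte comes first in memory.
The bytes are already most-significant first: 0xAE66A7FC.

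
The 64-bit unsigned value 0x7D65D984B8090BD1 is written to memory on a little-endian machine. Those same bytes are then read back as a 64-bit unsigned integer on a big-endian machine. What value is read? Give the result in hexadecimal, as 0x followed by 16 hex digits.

0xD10B09B884D9657D

Stored little-endian, the bytes at ascending addresses are D1 0B 09 B8 84 D9 65 7D.
Read back as big-endian, the last byte is least significant, giving 0xD10B09B884D9657D.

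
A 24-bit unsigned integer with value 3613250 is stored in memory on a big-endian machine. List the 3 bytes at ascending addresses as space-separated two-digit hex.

37 22 42

3613250 in hexadecimal, padded to 24 bits, is 0x372242.
Split into bytes (most-significant first): 37 22 42.
In big-endian order the high byte comes first in memory.
So the memory order matches the most-significant-first order: 37 22 42.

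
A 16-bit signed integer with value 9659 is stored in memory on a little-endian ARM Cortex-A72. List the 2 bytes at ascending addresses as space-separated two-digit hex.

9659 in hexadecimal, padded to 16 bits, is 0x25BB.
Split into bytes (most-significant first): 25 BB.
Little-endian stores the least-significant byte at the lowest address.
So at ascending addresses the bytes are BB 25.

BB 25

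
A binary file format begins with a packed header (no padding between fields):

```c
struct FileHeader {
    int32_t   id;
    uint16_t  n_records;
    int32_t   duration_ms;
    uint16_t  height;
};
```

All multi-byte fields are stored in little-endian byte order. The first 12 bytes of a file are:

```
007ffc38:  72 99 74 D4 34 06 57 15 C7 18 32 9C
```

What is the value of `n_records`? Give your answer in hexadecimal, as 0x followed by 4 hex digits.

`n_records` follows `id` (4 bytes), so it starts at byte offset 4 and occupies 2 bytes.
Bytes at offsets 4..5: 34 06.
Little-endian: lowest address holds the least-significant byte.
Reassemble most-significant byte first: 06 34 → 0x0634.

0x0634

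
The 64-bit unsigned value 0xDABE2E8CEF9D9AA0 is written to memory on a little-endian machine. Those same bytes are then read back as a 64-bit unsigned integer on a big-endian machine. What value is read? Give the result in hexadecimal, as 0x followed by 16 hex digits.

0xA09A9DEF8C2EBEDA

Stored little-endian, the bytes at ascending addresses are A0 9A 9D EF 8C 2E BE DA.
Read back as big-endian, the last byte is least significant, giving 0xA09A9DEF8C2EBEDA.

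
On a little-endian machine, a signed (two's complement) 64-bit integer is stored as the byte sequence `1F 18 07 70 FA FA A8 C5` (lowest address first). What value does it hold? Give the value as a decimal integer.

-4203834298622076897

Little-endian stores the least-significant byte at the lowest address.
Reassemble most-significant byte first: C5 A8 FA FA 70 07 18 1F → 0xC5A8FAFA7007181F.
Top bit is set, so as a signed 64-bit value this is 0xC5A8FAFA7007181F − 2^64 = -4203834298622076897.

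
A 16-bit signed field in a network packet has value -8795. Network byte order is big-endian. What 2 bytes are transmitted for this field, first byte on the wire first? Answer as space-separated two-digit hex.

DD A5

Two's complement of -8795 in 16 bits: 8795 = 0x225B; invert → 0xDDA4; add 1 → 0xDDA5.
Split into bytes (most-significant first): DD A5.
In big-endian order the high byte comes first in memory.
So the memory order matches the most-significant-first order: DD A5.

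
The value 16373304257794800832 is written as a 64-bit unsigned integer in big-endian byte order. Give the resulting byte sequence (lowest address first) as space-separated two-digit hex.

E3 39 A9 79 15 3F FC C0

16373304257794800832 in hexadecimal, padded to 64 bits, is 0xE339A979153FFCC0.
Split into bytes (most-significant first): E3 39 A9 79 15 3F FC C0.
Big-endian: lowest address holds the most-significant byte.
So the memory order matches the most-significant-first order: E3 39 A9 79 15 3F FC C0.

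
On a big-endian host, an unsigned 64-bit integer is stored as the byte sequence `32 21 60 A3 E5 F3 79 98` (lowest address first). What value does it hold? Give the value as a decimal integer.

In big-endian order the high byte comes first in memory.
The bytes are already most-significant first: 0x322160A3E5F37998.
0x322160A3E5F37998 = 3612274633181723032.

3612274633181723032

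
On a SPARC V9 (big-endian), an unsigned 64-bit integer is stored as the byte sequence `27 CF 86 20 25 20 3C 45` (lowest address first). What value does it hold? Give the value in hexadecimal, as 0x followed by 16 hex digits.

In big-endian order the high byte comes first in memory.
The bytes are already most-significant first: 0x27CF862025203C45.

0x27CF862025203C45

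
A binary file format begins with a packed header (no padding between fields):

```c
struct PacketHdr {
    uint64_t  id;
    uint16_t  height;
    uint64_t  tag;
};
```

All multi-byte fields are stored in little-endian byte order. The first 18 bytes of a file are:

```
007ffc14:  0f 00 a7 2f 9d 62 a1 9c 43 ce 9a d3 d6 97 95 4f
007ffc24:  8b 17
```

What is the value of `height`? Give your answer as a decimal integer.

`height` follows `id` (8 bytes), so it starts at byte offset 8 and occupies 2 bytes.
Bytes at offsets 8..9: 43 CE.
Little-endian stores the least-significant byte at the lowest address.
Reassemble most-significant byte first: CE 43 → 0xCE43.
0xCE43 = 52803.

52803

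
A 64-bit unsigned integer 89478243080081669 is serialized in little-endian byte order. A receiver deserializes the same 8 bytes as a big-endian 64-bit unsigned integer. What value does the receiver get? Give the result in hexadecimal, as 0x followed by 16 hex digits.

89478243080081669 in 64-bit hexadecimal is 0x013DE3FCEDEA1105.
Stored little-endian, the bytes at ascending addresses are 05 11 EA ED FC E3 3D 01.
Read back as big-endian, the last byte is least significant, giving 0x0511EAEDFCE33D01.

0x0511EAEDFCE33D01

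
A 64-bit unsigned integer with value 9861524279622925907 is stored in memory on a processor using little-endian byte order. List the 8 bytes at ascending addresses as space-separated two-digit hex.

53 7E D0 6E 15 2C DB 88

9861524279622925907 in hexadecimal, padded to 64 bits, is 0x88DB2C156ED07E53.
Split into bytes (most-significant first): 88 DB 2C 15 6E D0 7E 53.
In little-endian order the low byte comes first in memory.
So at ascending addresses the bytes are 53 7E D0 6E 15 2C DB 88.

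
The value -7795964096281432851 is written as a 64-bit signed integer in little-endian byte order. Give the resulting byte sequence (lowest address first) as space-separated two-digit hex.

ED 2C 72 8F F5 2B CF 93

Two's complement of -7795964096281432851 in 64 bits: 7795964096281432851 = 0x6C30D40A708DD313; invert → 0x93CF2BF58F722CEC; add 1 → 0x93CF2BF58F722CED.
Split into bytes (most-significant first): 93 CF 2B F5 8F 72 2C ED.
Little-endian: lowest address holds the least-significant byte.
So at ascending addresses the bytes are ED 2C 72 8F F5 2B CF 93.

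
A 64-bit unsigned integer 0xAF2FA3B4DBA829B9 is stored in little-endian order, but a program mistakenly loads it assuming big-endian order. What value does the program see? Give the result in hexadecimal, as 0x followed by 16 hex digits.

Stored little-endian, the bytes at ascending addresses are B9 29 A8 DB B4 A3 2F AF.
Read back as big-endian, the last byte is least significant, giving 0xB929A8DBB4A32FAF.

0xB929A8DBB4A32FAF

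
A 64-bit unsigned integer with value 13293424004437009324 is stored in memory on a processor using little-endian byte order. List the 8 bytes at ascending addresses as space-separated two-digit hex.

13293424004437009324 in hexadecimal, padded to 64 bits, is 0xB87BBAB3511E63AC.
Split into bytes (most-significant first): B8 7B BA B3 51 1E 63 AC.
Little-endian: lowest address holds the least-significant byte.
So at ascending addresses the bytes are AC 63 1E 51 B3 BA 7B B8.

AC 63 1E 51 B3 BA 7B B8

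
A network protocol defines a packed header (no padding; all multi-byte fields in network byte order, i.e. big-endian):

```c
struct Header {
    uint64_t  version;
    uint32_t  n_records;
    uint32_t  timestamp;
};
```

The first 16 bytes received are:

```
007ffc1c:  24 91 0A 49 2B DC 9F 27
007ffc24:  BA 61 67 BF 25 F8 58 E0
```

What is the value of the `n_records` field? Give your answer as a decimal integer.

3126945727

`n_records` follows `version` (8 bytes), so it starts at byte offset 8 and occupies 4 bytes.
Bytes at offsets 8..11: BA 61 67 BF.
Big-endian: lowest address holds the most-significant byte.
The bytes are already most-significant first: 0xBA6167BF.
0xBA6167BF = 3126945727.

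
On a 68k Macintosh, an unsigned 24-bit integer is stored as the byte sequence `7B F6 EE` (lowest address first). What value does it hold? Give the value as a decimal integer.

8124142

Big-endian: lowest address holds the most-significant byte.
The bytes are already most-significant first: 0x7BF6EE.
0x7BF6EE = 8124142.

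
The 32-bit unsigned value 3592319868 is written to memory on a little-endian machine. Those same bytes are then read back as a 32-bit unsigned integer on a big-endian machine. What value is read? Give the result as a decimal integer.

3592319868 in 32-bit hexadecimal is 0xD61E737C.
Stored little-endian, the bytes at ascending addresses are 7C 73 1E D6.
Read back as big-endian, the last byte is least significant, giving 0x7C731ED6.
0x7C731ED6 = 2087919318.

2087919318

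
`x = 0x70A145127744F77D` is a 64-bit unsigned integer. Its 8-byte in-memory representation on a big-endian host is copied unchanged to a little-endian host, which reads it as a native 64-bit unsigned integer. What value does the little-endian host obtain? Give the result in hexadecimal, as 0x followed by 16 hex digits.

Stored big-endian, the bytes at ascending addresses are 70 A1 45 12 77 44 F7 7D.
Read back as little-endian, the first byte is least significant, giving 0x7DF744771245A170.

0x7DF744771245A170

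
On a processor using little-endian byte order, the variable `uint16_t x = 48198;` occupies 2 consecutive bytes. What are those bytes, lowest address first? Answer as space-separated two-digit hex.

46 BC

48198 in hexadecimal, padded to 16 bits, is 0xBC46.
Split into bytes (most-significant first): BC 46.
In little-endian order the low byte comes first in memory.
So at ascending addresses the bytes are 46 BC.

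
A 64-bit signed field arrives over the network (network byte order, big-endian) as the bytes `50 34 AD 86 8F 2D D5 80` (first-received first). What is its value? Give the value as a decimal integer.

5779435015262557568

In big-endian order the high byte comes first in memory.
The bytes are already most-significant first: 0x5034AD868F2DD580.
0x5034AD868F2DD580 = 5779435015262557568.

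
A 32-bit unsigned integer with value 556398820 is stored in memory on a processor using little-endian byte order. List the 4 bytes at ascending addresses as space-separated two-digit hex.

E4 F8 29 21

556398820 in hexadecimal, padded to 32 bits, is 0x2129F8E4.
Split into bytes (most-significant first): 21 29 F8 E4.
Little-endian stores the least-significant byte at the lowest address.
So at ascending addresses the bytes are E4 F8 29 21.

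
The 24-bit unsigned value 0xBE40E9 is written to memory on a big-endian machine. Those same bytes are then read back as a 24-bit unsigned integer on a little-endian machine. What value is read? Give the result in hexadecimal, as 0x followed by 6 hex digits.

Stored big-endian, the bytes at ascending addresses are BE 40 E9.
Read back as little-endian, the first byte is least significant, giving 0xE940BE.

0xE940BE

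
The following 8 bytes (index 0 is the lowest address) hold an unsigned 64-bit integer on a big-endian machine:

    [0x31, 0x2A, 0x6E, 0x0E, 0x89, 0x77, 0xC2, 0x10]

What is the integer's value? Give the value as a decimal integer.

3542765065595240976

Big-endian stores the most-significant byte at the lowest address.
The bytes are already most-significant first: 0x312A6E0E8977C210.
0x312A6E0E8977C210 = 3542765065595240976.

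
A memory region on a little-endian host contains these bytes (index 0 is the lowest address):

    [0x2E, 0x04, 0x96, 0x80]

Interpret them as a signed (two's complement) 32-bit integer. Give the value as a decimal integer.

-2137652178

Little-endian: lowest address holds the least-significant byte.
Reassemble most-significant byte first: 80 96 04 2E → 0x8096042E.
Top bit is set, so as a signed 32-bit value this is 0x8096042E − 2^32 = -2137652178.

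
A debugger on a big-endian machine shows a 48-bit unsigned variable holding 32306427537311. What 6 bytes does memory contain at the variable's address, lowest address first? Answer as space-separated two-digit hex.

32306427537311 in hexadecimal, padded to 48 bits, is 0x1D61ED23279F.
Split into bytes (most-significant first): 1D 61 ED 23 27 9F.
Big-endian: lowest address holds the most-significant byte.
So the memory order matches the most-significant-first order: 1D 61 ED 23 27 9F.

1D 61 ED 23 27 9F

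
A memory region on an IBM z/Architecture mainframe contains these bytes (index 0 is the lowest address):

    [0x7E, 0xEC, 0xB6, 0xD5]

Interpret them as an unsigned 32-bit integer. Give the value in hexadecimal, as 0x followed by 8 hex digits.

0x7EECB6D5

In big-endian order the high byte comes first in memory.
The bytes are already most-significant first: 0x7EECB6D5.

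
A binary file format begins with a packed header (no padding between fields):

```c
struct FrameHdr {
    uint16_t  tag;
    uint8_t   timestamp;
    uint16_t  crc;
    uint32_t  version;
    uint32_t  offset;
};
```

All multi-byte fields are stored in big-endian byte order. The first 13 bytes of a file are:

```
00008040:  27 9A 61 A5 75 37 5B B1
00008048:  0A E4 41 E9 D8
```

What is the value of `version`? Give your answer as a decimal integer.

928755978

`version` follows `tag` (2 B), `timestamp` (1 B), `crc` (2 B), so it starts at offset 2 + 1 + 2 = 5 and occupies 4 bytes.
Bytes at offsets 5..8: 37 5B B1 0A.
Big-endian: lowest address holds the most-significant byte.
The bytes are already most-significant first: 0x375BB10A.
0x375BB10A = 928755978.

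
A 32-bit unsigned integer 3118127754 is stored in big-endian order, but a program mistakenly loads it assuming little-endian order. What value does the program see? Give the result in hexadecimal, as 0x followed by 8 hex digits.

0x8ADADAB9

3118127754 in 32-bit hexadecimal is 0xB9DADA8A.
Stored big-endian, the bytes at ascending addresses are B9 DA DA 8A.
Read back as little-endian, the first byte is least significant, giving 0x8ADADAB9.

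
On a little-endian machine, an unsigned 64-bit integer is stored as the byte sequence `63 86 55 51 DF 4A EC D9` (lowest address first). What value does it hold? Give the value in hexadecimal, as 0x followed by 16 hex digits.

0xD9EC4ADF51558663

Little-endian: lowest address holds the least-significant byte.
Reassemble most-significant byte first: D9 EC 4A DF 51 55 86 63 → 0xD9EC4ADF51558663.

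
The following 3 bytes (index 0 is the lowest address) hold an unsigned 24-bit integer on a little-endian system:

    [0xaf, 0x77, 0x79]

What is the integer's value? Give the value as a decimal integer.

7960495

Little-endian stores the least-significant byte at the lowest address.
Reassemble most-significant byte first: 79 77 AF → 0x7977AF.
0x7977AF = 7960495.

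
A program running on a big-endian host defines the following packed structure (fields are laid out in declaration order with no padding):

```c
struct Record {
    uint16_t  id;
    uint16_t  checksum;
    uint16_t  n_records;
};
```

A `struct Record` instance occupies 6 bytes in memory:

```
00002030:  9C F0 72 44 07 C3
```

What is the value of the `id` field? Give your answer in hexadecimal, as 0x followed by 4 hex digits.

`id` is the first field, at byte offset 0, occupying 2 bytes.
Bytes at offsets 0..1: 9C F0.
Big-endian: lowest address holds the most-significant byte.
The bytes are already most-significant first: 0x9CF0.

0x9CF0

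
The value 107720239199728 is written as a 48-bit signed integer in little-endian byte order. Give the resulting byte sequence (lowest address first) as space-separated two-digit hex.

F0 B5 97 92 F8 61

107720239199728 in hexadecimal, padded to 48 bits, is 0x61F89297B5F0.
Split into bytes (most-significant first): 61 F8 92 97 B5 F0.
Little-endian stores the least-significant byte at the lowest address.
So at ascending addresses the bytes are F0 B5 97 92 F8 61.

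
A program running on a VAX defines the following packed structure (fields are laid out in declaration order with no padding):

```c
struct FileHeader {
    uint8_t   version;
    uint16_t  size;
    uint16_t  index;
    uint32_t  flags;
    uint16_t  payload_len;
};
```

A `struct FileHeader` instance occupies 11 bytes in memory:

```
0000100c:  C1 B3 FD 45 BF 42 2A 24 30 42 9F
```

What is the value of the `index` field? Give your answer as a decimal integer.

`index` follows `version` (1 B), `size` (2 B), so it starts at offset 1 + 2 = 3 and occupies 2 bytes.
Bytes at offsets 3..4: 45 BF.
In little-endian order the low byte comes first in memory.
Reassemble most-significant byte first: BF 45 → 0xBF45.
0xBF45 = 48965.

48965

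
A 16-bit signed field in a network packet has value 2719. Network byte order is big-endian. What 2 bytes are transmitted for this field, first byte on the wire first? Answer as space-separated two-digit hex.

2719 in hexadecimal, padded to 16 bits, is 0x0A9F.
Split into bytes (most-significant first): 0A 9F.
Big-endian: lowest address holds the most-significant byte.
So the memory order matches the most-significant-first order: 0A 9F.

0A 9F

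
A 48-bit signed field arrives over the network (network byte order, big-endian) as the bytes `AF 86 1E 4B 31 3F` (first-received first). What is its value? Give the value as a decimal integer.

In big-endian order the high byte comes first in memory.
The bytes are already most-significant first: 0xAF861E4B313F.
Top bit is set, so as a signed 48-bit value this is 0xAF861E4B313F − 2^48 = -88484407987905.

-88484407987905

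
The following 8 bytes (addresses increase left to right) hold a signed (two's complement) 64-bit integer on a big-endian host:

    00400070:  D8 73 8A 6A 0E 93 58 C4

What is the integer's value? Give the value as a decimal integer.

-2849781951079687996

Big-endian: lowest address holds the most-significant byte.
The bytes are already most-significant first: 0xD8738A6A0E9358C4.
Top bit is set, so as a signed 64-bit value this is 0xD8738A6A0E9358C4 − 2^64 = -2849781951079687996.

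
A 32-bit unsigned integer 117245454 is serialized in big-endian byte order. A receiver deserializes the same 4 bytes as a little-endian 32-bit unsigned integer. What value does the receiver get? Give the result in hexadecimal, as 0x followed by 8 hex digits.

117245454 in 32-bit hexadecimal is 0x06FD060E.
Stored big-endian, the bytes at ascending addresses are 06 FD 06 0E.
Read back as little-endian, the first byte is least significant, giving 0x0E06FD06.

0x0E06FD06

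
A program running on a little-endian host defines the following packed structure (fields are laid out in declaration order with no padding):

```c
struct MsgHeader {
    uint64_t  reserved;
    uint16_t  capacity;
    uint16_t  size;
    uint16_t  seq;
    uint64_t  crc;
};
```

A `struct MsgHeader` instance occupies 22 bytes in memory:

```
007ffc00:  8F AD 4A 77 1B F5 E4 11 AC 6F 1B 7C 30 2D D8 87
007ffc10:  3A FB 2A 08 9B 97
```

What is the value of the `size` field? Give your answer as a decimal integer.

31771

`size` follows `reserved` (8 B), `capacity` (2 B), so it starts at offset 8 + 2 = 10 and occupies 2 bytes.
Bytes at offsets 10..11: 1B 7C.
Little-endian stores the least-significant byte at the lowest address.
Reassemble most-significant byte first: 7C 1B → 0x7C1B.
0x7C1B = 31771.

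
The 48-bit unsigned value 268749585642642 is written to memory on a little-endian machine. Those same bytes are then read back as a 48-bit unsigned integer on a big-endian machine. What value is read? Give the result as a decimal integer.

161579171802612

268749585642642 in 48-bit hexadecimal is 0xF46D2395F492.
Stored little-endian, the bytes at ascending addresses are 92 F4 95 23 6D F4.
Read back as big-endian, the last byte is least significant, giving 0x92F495236DF4.
0x92F495236DF4 = 161579171802612.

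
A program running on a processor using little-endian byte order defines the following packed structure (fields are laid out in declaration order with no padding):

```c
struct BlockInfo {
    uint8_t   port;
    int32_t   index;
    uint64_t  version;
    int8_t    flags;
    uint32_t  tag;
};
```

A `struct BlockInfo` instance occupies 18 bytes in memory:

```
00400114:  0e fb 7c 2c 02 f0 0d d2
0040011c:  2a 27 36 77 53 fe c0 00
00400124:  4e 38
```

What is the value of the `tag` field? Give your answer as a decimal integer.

944636096

`tag` follows `port` (1 B), `index` (4 B), `version` (8 B), `flags` (1 B), so it starts at offset 1 + 4 + 8 + 1 = 14 and occupies 4 bytes.
Bytes at offsets 14..17: C0 00 4E 38.
In little-endian order the low byte comes first in memory.
Reassemble most-significant byte first: 38 4E 00 C0 → 0x384E00C0.
0x384E00C0 = 944636096.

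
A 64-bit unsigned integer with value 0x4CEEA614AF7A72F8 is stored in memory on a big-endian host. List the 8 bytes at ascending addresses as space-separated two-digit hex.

Split into bytes (most-significant first): 4C EE A6 14 AF 7A 72 F8.
In big-endian order the high byte comes first in memory.
So the memory order matches the most-significant-first order: 4C EE A6 14 AF 7A 72 F8.

4C EE A6 14 AF 7A 72 F8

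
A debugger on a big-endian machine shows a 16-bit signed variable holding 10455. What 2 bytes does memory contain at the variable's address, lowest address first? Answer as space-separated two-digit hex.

28 D7

10455 in hexadecimal, padded to 16 bits, is 0x28D7.
Split into bytes (most-significant first): 28 D7.
In big-endian order the high byte comes first in memory.
So the memory order matches the most-significant-first order: 28 D7.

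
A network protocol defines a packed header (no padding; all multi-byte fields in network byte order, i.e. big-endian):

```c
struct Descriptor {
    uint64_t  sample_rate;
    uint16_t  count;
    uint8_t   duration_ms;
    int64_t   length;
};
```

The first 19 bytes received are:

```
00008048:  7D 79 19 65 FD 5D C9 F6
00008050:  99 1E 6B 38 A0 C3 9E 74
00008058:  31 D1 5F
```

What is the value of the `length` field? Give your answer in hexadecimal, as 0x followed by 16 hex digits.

`length` follows `sample_rate` (8 B), `count` (2 B), `duration_ms` (1 B), so it starts at offset 8 + 2 + 1 = 11 and occupies 8 bytes.
Bytes at offsets 11..18: 38 A0 C3 9E 74 31 D1 5F.
In big-endian order the high byte comes first in memory.
The bytes are already most-significant first: 0x38A0C39E7431D15F.

0x38A0C39E7431D15F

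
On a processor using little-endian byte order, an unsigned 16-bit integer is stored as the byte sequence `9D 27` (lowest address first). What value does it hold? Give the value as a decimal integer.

In little-endian order the low byte comes first in memory.
Reassemble most-significant byte first: 27 9D → 0x279D.
0x279D = 10141.

10141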